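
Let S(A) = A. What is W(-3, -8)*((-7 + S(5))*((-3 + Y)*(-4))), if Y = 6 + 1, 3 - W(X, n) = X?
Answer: 192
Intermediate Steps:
W(X, n) = 3 - X
Y = 7
W(-3, -8)*((-7 + S(5))*((-3 + Y)*(-4))) = (3 - 1*(-3))*((-7 + 5)*((-3 + 7)*(-4))) = (3 + 3)*(-8*(-4)) = 6*(-2*(-16)) = 6*32 = 192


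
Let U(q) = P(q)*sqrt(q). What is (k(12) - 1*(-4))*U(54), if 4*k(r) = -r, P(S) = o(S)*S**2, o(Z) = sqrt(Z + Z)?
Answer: 157464*sqrt(2) ≈ 2.2269e+5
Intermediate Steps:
o(Z) = sqrt(2)*sqrt(Z) (o(Z) = sqrt(2*Z) = sqrt(2)*sqrt(Z))
P(S) = sqrt(2)*S**(5/2) (P(S) = (sqrt(2)*sqrt(S))*S**2 = sqrt(2)*S**(5/2))
k(r) = -r/4 (k(r) = (-r)/4 = -r/4)
U(q) = sqrt(2)*q**3 (U(q) = (sqrt(2)*q**(5/2))*sqrt(q) = sqrt(2)*q**3)
(k(12) - 1*(-4))*U(54) = (-1/4*12 - 1*(-4))*(sqrt(2)*54**3) = (-3 + 4)*(sqrt(2)*157464) = 1*(157464*sqrt(2)) = 157464*sqrt(2)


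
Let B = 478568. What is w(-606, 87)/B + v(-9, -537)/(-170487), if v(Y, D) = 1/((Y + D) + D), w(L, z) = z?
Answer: 16063934195/88361561293128 ≈ 0.00018180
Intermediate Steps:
v(Y, D) = 1/(Y + 2*D) (v(Y, D) = 1/((D + Y) + D) = 1/(Y + 2*D))
w(-606, 87)/B + v(-9, -537)/(-170487) = 87/478568 + 1/((-9 + 2*(-537))*(-170487)) = 87*(1/478568) - 1/170487/(-9 - 1074) = 87/478568 - 1/170487/(-1083) = 87/478568 - 1/1083*(-1/170487) = 87/478568 + 1/184637421 = 16063934195/88361561293128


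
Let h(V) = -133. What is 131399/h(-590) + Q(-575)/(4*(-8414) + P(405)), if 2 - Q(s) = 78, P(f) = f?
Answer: -4369138041/4422383 ≈ -987.96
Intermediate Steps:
Q(s) = -76 (Q(s) = 2 - 1*78 = 2 - 78 = -76)
131399/h(-590) + Q(-575)/(4*(-8414) + P(405)) = 131399/(-133) - 76/(4*(-8414) + 405) = 131399*(-1/133) - 76/(-33656 + 405) = -131399/133 - 76/(-33251) = -131399/133 - 76*(-1/33251) = -131399/133 + 76/33251 = -4369138041/4422383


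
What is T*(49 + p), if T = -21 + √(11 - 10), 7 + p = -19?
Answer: -460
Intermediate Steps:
p = -26 (p = -7 - 19 = -26)
T = -20 (T = -21 + √1 = -21 + 1 = -20)
T*(49 + p) = -20*(49 - 26) = -20*23 = -460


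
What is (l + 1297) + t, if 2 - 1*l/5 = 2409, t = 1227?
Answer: -9511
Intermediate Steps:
l = -12035 (l = 10 - 5*2409 = 10 - 12045 = -12035)
(l + 1297) + t = (-12035 + 1297) + 1227 = -10738 + 1227 = -9511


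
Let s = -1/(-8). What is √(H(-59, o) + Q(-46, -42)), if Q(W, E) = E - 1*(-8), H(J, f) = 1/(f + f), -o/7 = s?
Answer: 11*I*√14/7 ≈ 5.8797*I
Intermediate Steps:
s = ⅛ (s = -1*(-⅛) = ⅛ ≈ 0.12500)
o = -7/8 (o = -7*⅛ = -7/8 ≈ -0.87500)
H(J, f) = 1/(2*f)
Q(W, E) = 8 + E (Q(W, E) = E + 8 = 8 + E)
√(H(-59, o) + Q(-46, -42)) = √(1/(2*(-7/8)) + (8 - 42)) = √((½)*(-8/7) - 34) = √(-4/7 - 34) = √(-242/7) = 11*I*√14/7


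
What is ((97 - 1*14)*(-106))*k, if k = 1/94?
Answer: -4399/47 ≈ -93.596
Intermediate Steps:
k = 1/94 ≈ 0.010638
((97 - 1*14)*(-106))*k = ((97 - 1*14)*(-106))*(1/94) = ((97 - 14)*(-106))*(1/94) = (83*(-106))*(1/94) = -8798*1/94 = -4399/47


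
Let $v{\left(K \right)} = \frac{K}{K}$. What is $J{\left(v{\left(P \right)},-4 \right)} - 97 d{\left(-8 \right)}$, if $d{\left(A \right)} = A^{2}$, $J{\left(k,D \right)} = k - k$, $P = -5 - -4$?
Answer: $-6208$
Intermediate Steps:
$P = -1$ ($P = -5 + 4 = -1$)
$v{\left(K \right)} = 1$
$J{\left(k,D \right)} = 0$
$J{\left(v{\left(P \right)},-4 \right)} - 97 d{\left(-8 \right)} = 0 - 97 \left(-8\right)^{2} = 0 - 6208 = -6208$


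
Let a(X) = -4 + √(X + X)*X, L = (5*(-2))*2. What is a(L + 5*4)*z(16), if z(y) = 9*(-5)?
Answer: 180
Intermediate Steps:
z(y) = -45
L = -20 (L = -10*2 = -20)
a(X) = -4 + √2*X^(3/2) (a(X) = -4 + √(2*X)*X = -4 + (√2*√X)*X = -4 + √2*X^(3/2))
a(L + 5*4)*z(16) = (-4 + √2*(-20 + 5*4)^(3/2))*(-45) = (-4 + √2*(-20 + 20)^(3/2))*(-45) = (-4 + √2*0^(3/2))*(-45) = (-4 + √2*0)*(-45) = (-4 + 0)*(-45) = -4*(-45) = 180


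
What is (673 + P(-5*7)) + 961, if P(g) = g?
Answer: 1599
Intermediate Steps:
(673 + P(-5*7)) + 961 = (673 - 5*7) + 961 = (673 - 35) + 961 = 638 + 961 = 1599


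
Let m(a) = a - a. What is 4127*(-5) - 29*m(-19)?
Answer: -20635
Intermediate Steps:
m(a) = 0
4127*(-5) - 29*m(-19) = 4127*(-5) - 29*0 = -20635 + 0 = -20635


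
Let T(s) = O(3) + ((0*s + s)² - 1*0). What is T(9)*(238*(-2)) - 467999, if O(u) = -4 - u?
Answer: -503223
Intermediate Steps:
T(s) = -7 + s² (T(s) = (-4 - 1*3) + ((0*s + s)² - 1*0) = (-4 - 3) + ((0 + s)² + 0) = -7 + (s² + 0) = -7 + s²)
T(9)*(238*(-2)) - 467999 = (-7 + 9²)*(238*(-2)) - 467999 = (-7 + 81)*(-476) - 467999 = 74*(-476) - 467999 = -35224 - 467999 = -503223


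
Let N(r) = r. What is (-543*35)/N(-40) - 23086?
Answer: -180887/8 ≈ -22611.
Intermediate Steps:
(-543*35)/N(-40) - 23086 = -543*35/(-40) - 23086 = -19005*(-1/40) - 23086 = 3801/8 - 23086 = -180887/8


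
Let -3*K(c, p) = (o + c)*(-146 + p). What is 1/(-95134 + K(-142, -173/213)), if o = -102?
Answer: -639/68420750 ≈ -9.3393e-6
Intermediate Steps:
K(c, p) = -(-146 + p)*(-102 + c)/3 (K(c, p) = -(-102 + c)*(-146 + p)/3 = -(-146 + p)*(-102 + c)/3)
1/(-95134 + K(-142, -173/213)) = 1/(-95134 + (-4964 + 34*(-173/213) + (146/3)*(-142) - ⅓*(-142)*(-173/213))) = 1/(-95134 + (-4964 + 34*(-173*1/213) - 20732/3 - ⅓*(-142)*(-173*1/213))) = 1/(-95134 + (-4964 + 34*(-173/213) - 20732/3 - ⅓*(-142)*(-173/213))) = 1/(-95134 + (-4964 - 5882/213 - 20732/3 - 346/9)) = 1/(-95134 - 7630124/639) = 1/(-68420750/639) = -639/68420750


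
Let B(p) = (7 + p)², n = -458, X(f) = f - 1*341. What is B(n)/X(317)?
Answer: -203401/24 ≈ -8475.0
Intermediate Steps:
X(f) = -341 + f (X(f) = f - 341 = -341 + f)
B(n)/X(317) = (7 - 458)²/(-341 + 317) = (-451)²/(-24) = 203401*(-1/24) = -203401/24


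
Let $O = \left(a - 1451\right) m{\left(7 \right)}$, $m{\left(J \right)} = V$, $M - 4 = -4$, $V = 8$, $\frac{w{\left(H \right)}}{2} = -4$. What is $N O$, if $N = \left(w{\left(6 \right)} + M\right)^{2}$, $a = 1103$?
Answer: $-178176$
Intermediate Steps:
$w{\left(H \right)} = -8$ ($w{\left(H \right)} = 2 \left(-4\right) = -8$)
$M = 0$ ($M = 4 - 4 = 0$)
$m{\left(J \right)} = 8$
$N = 64$ ($N = \left(-8 + 0\right)^{2} = \left(-8\right)^{2} = 64$)
$O = -2784$ ($O = \left(1103 - 1451\right) 8 = \left(-348\right) 8 = -2784$)
$N O = 64 \left(-2784\right) = -178176$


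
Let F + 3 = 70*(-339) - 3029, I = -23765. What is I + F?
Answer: -50527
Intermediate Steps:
F = -26762 (F = -3 + (70*(-339) - 3029) = -3 + (-23730 - 3029) = -3 - 26759 = -26762)
I + F = -23765 - 26762 = -50527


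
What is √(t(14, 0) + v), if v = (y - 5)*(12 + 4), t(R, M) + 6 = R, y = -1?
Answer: 2*I*√22 ≈ 9.3808*I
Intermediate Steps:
t(R, M) = -6 + R
v = -96 (v = (-1 - 5)*(12 + 4) = -6*16 = -96)
√(t(14, 0) + v) = √((-6 + 14) - 96) = √(8 - 96) = √(-88) = 2*I*√22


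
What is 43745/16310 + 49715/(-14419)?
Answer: -36018499/47034778 ≈ -0.76578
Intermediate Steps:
43745/16310 + 49715/(-14419) = 43745*(1/16310) + 49715*(-1/14419) = 8749/3262 - 49715/14419 = -36018499/47034778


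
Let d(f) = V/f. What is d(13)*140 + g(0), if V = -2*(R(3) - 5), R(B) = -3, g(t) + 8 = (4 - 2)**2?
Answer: 2188/13 ≈ 168.31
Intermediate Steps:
g(t) = -4 (g(t) = -8 + (4 - 2)**2 = -8 + 2**2 = -8 + 4 = -4)
V = 16 (V = -2*(-3 - 5) = -2*(-8) = 16)
d(f) = 16/f
d(13)*140 + g(0) = (16/13)*140 - 4 = 2240/13 - 4 = 2188/13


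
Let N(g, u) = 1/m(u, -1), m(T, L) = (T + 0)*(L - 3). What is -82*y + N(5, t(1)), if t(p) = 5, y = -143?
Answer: 234519/20 ≈ 11726.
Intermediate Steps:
m(T, L) = T*(-3 + L)
N(g, u) = -1/(4*u) (N(g, u) = 1/(u*(-3 - 1)) = 1/(u*(-4)) = 1/(-4*u) = -1/(4*u))
-82*y + N(5, t(1)) = -82*(-143) - ¼/5 = 11726 - ¼*⅕ = 11726 - 1/20 = 234519/20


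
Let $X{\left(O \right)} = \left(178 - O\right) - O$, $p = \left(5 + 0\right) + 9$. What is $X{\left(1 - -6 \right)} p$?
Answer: $2296$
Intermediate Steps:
$p = 14$ ($p = 5 + 9 = 14$)
$X{\left(O \right)} = 178 - 2 O$
$X{\left(1 - -6 \right)} p = \left(178 - 2 \left(1 - -6\right)\right) 14 = \left(178 - 2 \left(1 + 6\right)\right) 14 = \left(178 - 14\right) 14 = 164 \cdot 14 = 2296$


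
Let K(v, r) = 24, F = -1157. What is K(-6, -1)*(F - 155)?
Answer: -31488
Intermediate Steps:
K(-6, -1)*(F - 155) = 24*(-1157 - 155) = 24*(-1312) = -31488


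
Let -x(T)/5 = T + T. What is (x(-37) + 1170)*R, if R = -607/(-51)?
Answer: 934780/51 ≈ 18329.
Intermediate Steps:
R = 607/51 (R = -607*(-1/51) = 607/51 ≈ 11.902)
x(T) = -10*T (x(T) = -5*(T + T) = -10*T)
(x(-37) + 1170)*R = (-10*(-37) + 1170)*(607/51) = (370 + 1170)*(607/51) = 1540*(607/51) = 934780/51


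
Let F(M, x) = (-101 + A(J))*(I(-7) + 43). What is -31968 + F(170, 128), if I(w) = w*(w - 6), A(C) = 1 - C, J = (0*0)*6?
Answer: -45368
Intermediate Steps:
J = 0 (J = 0*6 = 0)
I(w) = w*(-6 + w)
F(M, x) = -13400 (F(M, x) = (-101 + (1 - 1*0))*(-7*(-6 - 7) + 43) = (-101 + (1 + 0))*(-7*(-13) + 43) = (-101 + 1)*(91 + 43) = -100*134 = -13400)
-31968 + F(170, 128) = -31968 - 13400 = -45368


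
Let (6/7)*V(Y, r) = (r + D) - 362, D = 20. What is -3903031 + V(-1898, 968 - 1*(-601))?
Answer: -7803199/2 ≈ -3.9016e+6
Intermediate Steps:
V(Y, r) = -399 + 7*r/6 (V(Y, r) = 7*((r + 20) - 362)/6 = 7*((20 + r) - 362)/6 = 7*(-342 + r)/6 = -399 + 7*r/6)
-3903031 + V(-1898, 968 - 1*(-601)) = -3903031 + (-399 + 7*(968 - 1*(-601))/6) = -3903031 + (-399 + 7*(968 + 601)/6) = -3903031 + (-399 + (7/6)*1569) = -3903031 + (-399 + 3661/2) = -3903031 + 2863/2 = -7803199/2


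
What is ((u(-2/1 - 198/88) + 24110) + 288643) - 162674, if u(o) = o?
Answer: 600299/4 ≈ 1.5007e+5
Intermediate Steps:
((u(-2/1 - 198/88) + 24110) + 288643) - 162674 = (((-2/1 - 198/88) + 24110) + 288643) - 162674 = (((-2*1 - 198*1/88) + 24110) + 288643) - 162674 = (((-2 - 9/4) + 24110) + 288643) - 162674 = ((-17/4 + 24110) + 288643) - 162674 = (96423/4 + 288643) - 162674 = 1250995/4 - 162674 = 600299/4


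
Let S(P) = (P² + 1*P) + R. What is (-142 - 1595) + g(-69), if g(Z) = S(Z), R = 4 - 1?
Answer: 2958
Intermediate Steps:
R = 3
S(P) = 3 + P + P² (S(P) = (P² + 1*P) + 3 = (P² + P) + 3 = (P + P²) + 3 = 3 + P + P²)
g(Z) = 3 + Z + Z²
(-142 - 1595) + g(-69) = (-142 - 1595) + (3 - 69 + (-69)²) = -1737 + (3 - 69 + 4761) = -1737 + 4695 = 2958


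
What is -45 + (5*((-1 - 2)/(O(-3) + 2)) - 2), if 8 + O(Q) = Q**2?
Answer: -52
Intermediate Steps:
O(Q) = -8 + Q**2
-45 + (5*((-1 - 2)/(O(-3) + 2)) - 2) = -45 + (5*((-1 - 2)/((-8 + (-3)**2) + 2)) - 2) = -45 + (5*(-3/((-8 + 9) + 2)) - 2) = -45 + (5*(-3/(1 + 2)) - 2) = -45 + (5*(-3/3) - 2) = -45 + (5*(-3*1/3) - 2) = -45 + (5*(-1) - 2) = -45 + (-5 - 2) = -45 - 7 = -52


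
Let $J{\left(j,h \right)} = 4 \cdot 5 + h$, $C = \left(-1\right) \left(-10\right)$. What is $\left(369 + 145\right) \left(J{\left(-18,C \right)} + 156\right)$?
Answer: $95604$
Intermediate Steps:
$C = 10$
$J{\left(j,h \right)} = 20 + h$
$\left(369 + 145\right) \left(J{\left(-18,C \right)} + 156\right) = \left(369 + 145\right) \left(\left(20 + 10\right) + 156\right) = 514 \left(30 + 156\right) = 514 \cdot 186 = 95604$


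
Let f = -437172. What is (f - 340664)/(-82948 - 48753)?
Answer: 777836/131701 ≈ 5.9061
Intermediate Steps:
(f - 340664)/(-82948 - 48753) = (-437172 - 340664)/(-82948 - 48753) = -777836/(-131701) = -777836*(-1/131701) = 777836/131701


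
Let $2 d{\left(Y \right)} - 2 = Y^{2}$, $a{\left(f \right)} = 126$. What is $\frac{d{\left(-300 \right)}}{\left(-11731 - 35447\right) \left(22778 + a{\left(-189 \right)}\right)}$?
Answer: $- \frac{45001}{1080564912} \approx -4.1646 \cdot 10^{-5}$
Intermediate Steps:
$d{\left(Y \right)} = 1 + \frac{Y^{2}}{2}$
$\frac{d{\left(-300 \right)}}{\left(-11731 - 35447\right) \left(22778 + a{\left(-189 \right)}\right)} = \frac{1 + \frac{\left(-300\right)^{2}}{2}}{\left(-11731 - 35447\right) \left(22778 + 126\right)} = \frac{1 + \frac{1}{2} \cdot 90000}{\left(-47178\right) 22904} = \frac{1 + 45000}{-1080564912} = 45001 \left(- \frac{1}{1080564912}\right) = - \frac{45001}{1080564912}$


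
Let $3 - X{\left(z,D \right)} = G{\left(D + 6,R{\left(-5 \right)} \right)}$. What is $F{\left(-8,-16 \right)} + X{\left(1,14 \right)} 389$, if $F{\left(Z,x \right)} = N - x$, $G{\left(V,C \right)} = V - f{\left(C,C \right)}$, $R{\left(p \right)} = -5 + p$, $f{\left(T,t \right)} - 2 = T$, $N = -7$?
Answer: $-9716$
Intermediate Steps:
$f{\left(T,t \right)} = 2 + T$
$G{\left(V,C \right)} = -2 + V - C$ ($G{\left(V,C \right)} = V - \left(2 + C\right) = -2 + V - C$)
$F{\left(Z,x \right)} = -7 - x$
$X{\left(z,D \right)} = -11 - D$ ($X{\left(z,D \right)} = 3 - \left(-2 + \left(D + 6\right) - \left(-5 - 5\right)\right) = 3 - \left(-2 + \left(6 + D\right) - -10\right) = 3 - \left(-2 + \left(6 + D\right) + 10\right) = 3 - \left(14 + D\right) = -11 - D$)
$F{\left(-8,-16 \right)} + X{\left(1,14 \right)} 389 = \left(-7 - -16\right) + \left(-11 - 14\right) 389 = \left(-7 + 16\right) + \left(-11 - 14\right) 389 = 9 - 9725 = -9716$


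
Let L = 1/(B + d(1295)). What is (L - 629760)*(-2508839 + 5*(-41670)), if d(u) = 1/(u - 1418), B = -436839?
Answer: 91943587225821092967/53731198 ≈ 1.7112e+12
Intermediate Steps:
d(u) = 1/(-1418 + u)
L = -123/53731198 (L = 1/(-436839 + 1/(-1418 + 1295)) = 1/(-436839 + 1/(-123)) = 1/(-436839 - 1/123) = 1/(-53731198/123) = -123/53731198 ≈ -2.2892e-6)
(L - 629760)*(-2508839 + 5*(-41670)) = (-123/53731198 - 629760)*(-2508839 + 5*(-41670)) = -33837759252603*(-2508839 - 208350)/53731198 = -33837759252603/53731198*(-2717189) = 91943587225821092967/53731198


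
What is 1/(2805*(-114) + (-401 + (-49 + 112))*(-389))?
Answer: -1/188288 ≈ -5.3110e-6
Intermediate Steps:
1/(2805*(-114) + (-401 + (-49 + 112))*(-389)) = 1/(-319770 + (-401 + 63)*(-389)) = 1/(-319770 - 338*(-389)) = 1/(-319770 + 131482) = 1/(-188288) = -1/188288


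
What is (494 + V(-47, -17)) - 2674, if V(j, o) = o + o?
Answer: -2214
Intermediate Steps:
V(j, o) = 2*o
(494 + V(-47, -17)) - 2674 = (494 + 2*(-17)) - 2674 = (494 - 34) - 2674 = 460 - 2674 = -2214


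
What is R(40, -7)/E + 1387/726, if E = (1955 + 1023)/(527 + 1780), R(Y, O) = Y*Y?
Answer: 1341970843/1081014 ≈ 1241.4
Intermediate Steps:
R(Y, O) = Y**2
E = 2978/2307 ≈ 1.2909
R(40, -7)/E + 1387/726 = 40**2/(2978/2307) + 1387/726 = 1600*(2307/2978) + 1387*(1/726) = 1845600/1489 + 1387/726 = 1341970843/1081014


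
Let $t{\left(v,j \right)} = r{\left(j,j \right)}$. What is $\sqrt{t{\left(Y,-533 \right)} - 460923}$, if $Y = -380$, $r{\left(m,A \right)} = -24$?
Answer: $i \sqrt{460947} \approx 678.93 i$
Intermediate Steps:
$t{\left(v,j \right)} = -24$
$\sqrt{t{\left(Y,-533 \right)} - 460923} = \sqrt{-24 - 460923} = \sqrt{-460947} = i \sqrt{460947}$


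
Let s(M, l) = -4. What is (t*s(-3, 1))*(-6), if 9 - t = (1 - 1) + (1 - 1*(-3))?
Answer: 120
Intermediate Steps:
t = 5 (t = 9 - ((1 - 1) + (1 - 1*(-3))) = 9 - (0 + (1 + 3)) = 9 - (0 + 4) = 9 - 1*4 = 9 - 4 = 5)
(t*s(-3, 1))*(-6) = (5*(-4))*(-6) = -20*(-6) = 120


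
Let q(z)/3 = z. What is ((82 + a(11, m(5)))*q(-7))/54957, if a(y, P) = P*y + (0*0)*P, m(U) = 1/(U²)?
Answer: -2061/65425 ≈ -0.031502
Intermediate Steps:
q(z) = 3*z
m(U) = U⁻²
a(y, P) = P*y (a(y, P) = P*y + 0*P = P*y + 0 = P*y)
((82 + a(11, m(5)))*q(-7))/54957 = ((82 + 11/5²)*(3*(-7)))/54957 = ((82 + (1/25)*11)*(-21))*(1/54957) = ((82 + 11/25)*(-21))*(1/54957) = ((2061/25)*(-21))*(1/54957) = -43281/25*1/54957 = -2061/65425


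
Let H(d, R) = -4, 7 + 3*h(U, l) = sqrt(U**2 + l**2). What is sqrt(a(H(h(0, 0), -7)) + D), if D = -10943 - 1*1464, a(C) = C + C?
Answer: I*sqrt(12415) ≈ 111.42*I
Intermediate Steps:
h(U, l) = -7/3 + sqrt(U**2 + l**2)/3
a(C) = 2*C
D = -12407 (D = -10943 - 1464 = -12407)
sqrt(a(H(h(0, 0), -7)) + D) = sqrt(2*(-4) - 12407) = sqrt(-8 - 12407) = sqrt(-12415) = I*sqrt(12415)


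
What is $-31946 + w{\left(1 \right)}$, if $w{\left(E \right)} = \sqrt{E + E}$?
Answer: $-31946 + \sqrt{2} \approx -31945.0$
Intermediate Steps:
$w{\left(E \right)} = \sqrt{2} \sqrt{E}$ ($w{\left(E \right)} = \sqrt{2 E} = \sqrt{2} \sqrt{E}$)
$-31946 + w{\left(1 \right)} = -31946 + \sqrt{2} \sqrt{1} = -31946 + \sqrt{2} \cdot 1 = -31946 + \sqrt{2}$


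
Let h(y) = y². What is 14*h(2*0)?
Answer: 0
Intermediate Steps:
14*h(2*0) = 14*(2*0)² = 14*0² = 14*0 = 0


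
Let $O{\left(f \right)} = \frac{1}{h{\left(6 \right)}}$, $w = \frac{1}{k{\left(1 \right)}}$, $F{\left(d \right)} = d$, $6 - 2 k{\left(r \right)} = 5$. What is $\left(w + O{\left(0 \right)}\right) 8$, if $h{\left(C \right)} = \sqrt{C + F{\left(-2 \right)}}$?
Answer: $20$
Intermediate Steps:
$k{\left(r \right)} = \frac{1}{2}$ ($k{\left(r \right)} = 3 - \frac{5}{2} = \frac{1}{2}$)
$w = 2$ ($w = \frac{1}{\frac{1}{2}} = 2$)
$h{\left(C \right)} = \sqrt{-2 + C}$ ($h{\left(C \right)} = \sqrt{C - 2} = \sqrt{-2 + C}$)
$O{\left(f \right)} = \frac{1}{2}$ ($O{\left(f \right)} = \frac{1}{\sqrt{-2 + 6}} = \frac{1}{\sqrt{4}} = \frac{1}{2}$)
$\left(w + O{\left(0 \right)}\right) 8 = \left(2 + \frac{1}{2}\right) 8 = \frac{5}{2} \cdot 8 = 20$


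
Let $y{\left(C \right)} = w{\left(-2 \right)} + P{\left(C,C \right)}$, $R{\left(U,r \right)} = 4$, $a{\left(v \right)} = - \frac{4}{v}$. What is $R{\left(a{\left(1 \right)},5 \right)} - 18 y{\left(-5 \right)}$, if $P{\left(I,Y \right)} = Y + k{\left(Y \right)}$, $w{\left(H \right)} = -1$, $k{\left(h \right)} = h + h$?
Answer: $292$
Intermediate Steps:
$k{\left(h \right)} = 2 h$
$P{\left(I,Y \right)} = 3 Y$ ($P{\left(I,Y \right)} = Y + 2 Y = 3 Y$)
$y{\left(C \right)} = -1 + 3 C$
$R{\left(a{\left(1 \right)},5 \right)} - 18 y{\left(-5 \right)} = 4 - 18 \left(-1 + 3 \left(-5\right)\right) = 4 - 18 \left(-1 - 15\right) = 4 - -288 = 4 + 288 = 292$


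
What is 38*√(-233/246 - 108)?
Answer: 19*I*√6593046/123 ≈ 396.64*I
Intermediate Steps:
38*√(-233/246 - 108) = 38*√(-26801/246) = 38*(I*√6593046/246) = 19*I*√6593046/123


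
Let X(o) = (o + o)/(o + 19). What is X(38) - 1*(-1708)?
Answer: 5128/3 ≈ 1709.3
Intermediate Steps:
X(o) = 2*o/(19 + o) (X(o) = (2*o)/(19 + o) = 2*o/(19 + o))
X(38) - 1*(-1708) = 2*38/(19 + 38) - 1*(-1708) = 2*38/57 + 1708 = 2*38*(1/57) + 1708 = 4/3 + 1708 = 5128/3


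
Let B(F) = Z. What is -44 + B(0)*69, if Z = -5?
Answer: -389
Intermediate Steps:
B(F) = -5
-44 + B(0)*69 = -44 - 5*69 = -44 - 345 = -389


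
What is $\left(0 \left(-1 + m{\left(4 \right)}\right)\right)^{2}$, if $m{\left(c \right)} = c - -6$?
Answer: $0$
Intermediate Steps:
$m{\left(c \right)} = 6 + c$ ($m{\left(c \right)} = c + 6 = 6 + c$)
$\left(0 \left(-1 + m{\left(4 \right)}\right)\right)^{2} = \left(0 \left(-1 + \left(6 + 4\right)\right)\right)^{2} = \left(0 \left(-1 + 10\right)\right)^{2} = \left(0 \cdot 9\right)^{2} = 0^{2} = 0$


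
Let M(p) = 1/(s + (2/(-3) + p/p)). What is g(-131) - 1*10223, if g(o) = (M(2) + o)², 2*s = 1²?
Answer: 165626/25 ≈ 6625.0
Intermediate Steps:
s = ½ (s = (½)*1² = (½)*1 = ½ ≈ 0.50000)
M(p) = 6/5 (M(p) = 1/(½ + (2/(-3) + p/p)) = 1/(½ + (2*(-⅓) + 1)) = 1/(½ + (-⅔ + 1)) = 1/(½ + ⅓) = 1/(⅚) = 6/5)
g(o) = (6/5 + o)²
g(-131) - 1*10223 = (6 + 5*(-131))²/25 - 1*10223 = (6 - 655)²/25 - 10223 = (1/25)*(-649)² - 10223 = (1/25)*421201 - 10223 = 421201/25 - 10223 = 165626/25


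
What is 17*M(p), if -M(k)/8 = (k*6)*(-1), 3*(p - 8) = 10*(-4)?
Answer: -4352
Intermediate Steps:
p = -16/3 (p = 8 + (10*(-4))/3 = 8 + (⅓)*(-40) = 8 - 40/3 = -16/3 ≈ -5.3333)
M(k) = 48*k (M(k) = -8*k*6*(-1) = -8*6*k*(-1) = -(-48)*k = 48*k)
17*M(p) = 17*(48*(-16/3)) = 17*(-256) = -4352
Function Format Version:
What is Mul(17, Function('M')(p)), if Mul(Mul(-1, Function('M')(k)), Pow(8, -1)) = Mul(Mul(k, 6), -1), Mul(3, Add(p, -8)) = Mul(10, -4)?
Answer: -4352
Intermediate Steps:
p = Rational(-16, 3) (p = Add(8, Mul(Rational(1, 3), Mul(10, -4))) = Add(8, Mul(Rational(1, 3), -40)) = Add(8, Rational(-40, 3)) = Rational(-16, 3) ≈ -5.3333)
Function('M')(k) = Mul(48, k) (Function('M')(k) = Mul(-8, Mul(Mul(k, 6), -1)) = Mul(-8, Mul(Mul(6, k), -1)) = Mul(-8, Mul(-6, k)) = Mul(48, k))
Mul(17, Function('M')(p)) = Mul(17, Mul(48, Rational(-16, 3))) = Mul(17, -256) = -4352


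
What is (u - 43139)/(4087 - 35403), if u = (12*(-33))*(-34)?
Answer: 29675/31316 ≈ 0.94760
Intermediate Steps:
u = 13464 (u = -396*(-34) = 13464)
(u - 43139)/(4087 - 35403) = (13464 - 43139)/(4087 - 35403) = -29675/(-31316) = -29675*(-1/31316) = 29675/31316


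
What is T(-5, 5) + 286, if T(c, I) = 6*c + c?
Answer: 251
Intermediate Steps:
T(c, I) = 7*c
T(-5, 5) + 286 = 7*(-5) + 286 = -35 + 286 = 251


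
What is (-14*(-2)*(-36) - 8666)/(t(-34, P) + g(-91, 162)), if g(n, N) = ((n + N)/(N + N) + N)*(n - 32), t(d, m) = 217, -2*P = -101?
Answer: 1044792/2131483 ≈ 0.49017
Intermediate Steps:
P = 101/2 (P = -1/2*(-101) = 101/2 ≈ 50.500)
g(n, N) = (-32 + n)*(N + (N + n)/(2*N)) (g(n, N) = ((N + n)/((2*N)) + N)*(-32 + n) = ((N + n)*(1/(2*N)) + N)*(-32 + n) = ((N + n)/(2*N) + N)*(-32 + n) = (N + (N + n)/(2*N))*(-32 + n) = (-32 + n)*(N + (N + n)/(2*N)))
(-14*(-2)*(-36) - 8666)/(t(-34, P) + g(-91, 162)) = (-14*(-2)*(-36) - 8666)/(217 + (1/2)*((-91)**2 - 32*(-91) + 162*(-32 - 91 - 64*162 + 2*162*(-91)))/162) = (28*(-36) - 8666)/(217 + (1/2)*(1/162)*(8281 + 2912 + 162*(-32 - 91 - 10368 - 29484))) = (-1008 - 8666)/(217 + (1/2)*(1/162)*(8281 + 2912 + 162*(-39975))) = -9674/(217 + (1/2)*(1/162)*(8281 + 2912 - 6475950)) = -9674/(217 + (1/2)*(1/162)*(-6464757)) = -9674/(217 - 2154919/108) = -9674/(-2131483/108) = -9674*(-108/2131483) = 1044792/2131483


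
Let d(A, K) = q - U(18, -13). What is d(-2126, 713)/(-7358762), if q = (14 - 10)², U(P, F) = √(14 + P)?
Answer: -8/3679381 + 2*√2/3679381 ≈ -1.4056e-6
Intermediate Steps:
q = 16 (q = 4² = 16)
d(A, K) = 16 - 4*√2 (d(A, K) = 16 - √(14 + 18) = 16 - √32 = 16 - 4*√2)
d(-2126, 713)/(-7358762) = (16 - 4*√2)/(-7358762) = (16 - 4*√2)*(-1/7358762) = -8/3679381 + 2*√2/3679381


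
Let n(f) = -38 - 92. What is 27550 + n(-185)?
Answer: 27420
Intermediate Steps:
n(f) = -130
27550 + n(-185) = 27550 - 130 = 27420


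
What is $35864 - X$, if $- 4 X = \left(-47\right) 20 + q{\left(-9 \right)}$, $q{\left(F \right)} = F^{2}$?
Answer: $\frac{142597}{4} \approx 35649.0$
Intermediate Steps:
$X = \frac{859}{4}$ ($X = - \frac{\left(-47\right) 20 + \left(-9\right)^{2}}{4} = - \frac{-940 + 81}{4} = \left(- \frac{1}{4}\right) \left(-859\right) = \frac{859}{4} \approx 214.75$)
$35864 - X = 35864 - \frac{859}{4} = \frac{142597}{4}$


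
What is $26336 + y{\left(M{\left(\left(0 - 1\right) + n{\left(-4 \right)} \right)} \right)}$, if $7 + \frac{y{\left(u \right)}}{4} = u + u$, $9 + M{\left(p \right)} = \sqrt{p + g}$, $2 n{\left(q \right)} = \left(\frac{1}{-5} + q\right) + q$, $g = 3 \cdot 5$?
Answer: $26236 + \frac{12 \sqrt{110}}{5} \approx 26261.0$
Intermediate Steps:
$g = 15$
$n{\left(q \right)} = - \frac{1}{10} + q$ ($n{\left(q \right)} = \frac{\left(\frac{1}{-5} + q\right) + q}{2} = \frac{\left(- \frac{1}{5} + q\right) + q}{2} = \frac{- \frac{1}{5} + 2 q}{2} = - \frac{1}{10} + q$)
$M{\left(p \right)} = -9 + \sqrt{15 + p}$ ($M{\left(p \right)} = -9 + \sqrt{p + 15} = -9 + \sqrt{15 + p}$)
$y{\left(u \right)} = -28 + 8 u$ ($y{\left(u \right)} = -28 + 4 \left(u + u\right) = -28 + 4 \cdot 2 u = -28 + 8 u$)
$26336 + y{\left(M{\left(\left(0 - 1\right) + n{\left(-4 \right)} \right)} \right)} = 26336 + \left(-28 + 8 \left(-9 + \sqrt{15 + \left(\left(0 - 1\right) - \frac{41}{10}\right)}\right)\right) = 26336 + \left(-28 + 8 \left(-9 + \sqrt{15 - \frac{51}{10}}\right)\right) = 26336 + \left(-28 + 8 \left(-9 + \sqrt{\frac{99}{10}}\right)\right) = 26336 + \left(-28 + 8 \left(-9 + \frac{3 \sqrt{110}}{10}\right)\right) = 26336 - \left(100 - \frac{12 \sqrt{110}}{5}\right) = 26236 + \frac{12 \sqrt{110}}{5}$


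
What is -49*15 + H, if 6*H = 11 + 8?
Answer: -4391/6 ≈ -731.83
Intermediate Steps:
H = 19/6 (H = (11 + 8)/6 = (⅙)*19 = 19/6 ≈ 3.1667)
-49*15 + H = -49*15 + 19/6 = -735 + 19/6 = -4391/6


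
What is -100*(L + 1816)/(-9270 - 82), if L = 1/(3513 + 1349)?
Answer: 220734825/11367356 ≈ 19.418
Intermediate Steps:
L = 1/4862 ≈ 0.00020568
-100*(L + 1816)/(-9270 - 82) = -100*(1/4862 + 1816)/(-9270 - 82) = -441469650/(2431*(-9352)) = -441469650*(-1)/(2431*9352) = -100*(-8829393/45469424) = 220734825/11367356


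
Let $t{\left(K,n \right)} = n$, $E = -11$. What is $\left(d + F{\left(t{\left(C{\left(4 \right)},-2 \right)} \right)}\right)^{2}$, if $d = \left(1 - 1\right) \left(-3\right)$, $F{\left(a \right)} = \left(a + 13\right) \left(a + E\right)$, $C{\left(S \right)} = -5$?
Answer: $20449$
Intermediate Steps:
$F{\left(a \right)} = \left(-11 + a\right) \left(13 + a\right)$ ($F{\left(a \right)} = \left(a + 13\right) \left(a - 11\right) = \left(13 + a\right) \left(-11 + a\right) = \left(-11 + a\right) \left(13 + a\right)$)
$d = 0$ ($d = 0 \left(-3\right) = 0$)
$\left(d + F{\left(t{\left(C{\left(4 \right)},-2 \right)} \right)}\right)^{2} = \left(0 + \left(-143 + \left(-2\right)^{2} + 2 \left(-2\right)\right)\right)^{2} = \left(0 - 143\right)^{2} = \left(-143\right)^{2} = 20449$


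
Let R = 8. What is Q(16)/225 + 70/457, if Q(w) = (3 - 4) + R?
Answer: 18949/102825 ≈ 0.18428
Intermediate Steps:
Q(w) = 7 (Q(w) = (3 - 4) + 8 = -1 + 8 = 7)
Q(16)/225 + 70/457 = 7/225 + 70/457 = 18949/102825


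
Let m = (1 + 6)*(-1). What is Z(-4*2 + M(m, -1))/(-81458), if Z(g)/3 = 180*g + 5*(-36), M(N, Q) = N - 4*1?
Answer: 5400/40729 ≈ 0.13258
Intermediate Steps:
m = -7 (m = 7*(-1) = -7)
M(N, Q) = -4 + N (M(N, Q) = N - 4 = -4 + N)
Z(g) = -540 + 540*g (Z(g) = 3*(180*g + 5*(-36)) = 3*(180*g - 180) = 3*(-180 + 180*g) = -540 + 540*g)
Z(-4*2 + M(m, -1))/(-81458) = (-540 + 540*(-4*2 + (-4 - 7)))/(-81458) = (-540 + 540*(-8 - 11))*(-1/81458) = (-540 + 540*(-19))*(-1/81458) = (-540 - 10260)*(-1/81458) = -10800*(-1/81458) = 5400/40729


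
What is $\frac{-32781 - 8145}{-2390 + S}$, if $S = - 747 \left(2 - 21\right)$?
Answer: $- \frac{40926}{11803} \approx -3.4674$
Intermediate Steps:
$S = 14193$ ($S = - 747 \left(2 - 21\right) = \left(-747\right) \left(-19\right) = 14193$)
$\frac{-32781 - 8145}{-2390 + S} = \frac{-32781 - 8145}{-2390 + 14193} = - \frac{40926}{11803}$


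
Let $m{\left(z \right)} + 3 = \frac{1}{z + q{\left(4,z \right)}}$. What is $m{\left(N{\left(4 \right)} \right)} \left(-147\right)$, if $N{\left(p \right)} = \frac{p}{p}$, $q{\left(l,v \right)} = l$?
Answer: $\frac{2058}{5} \approx 411.6$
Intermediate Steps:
$N{\left(p \right)} = 1$
$m{\left(z \right)} = -3 + \frac{1}{4 + z}$ ($m{\left(z \right)} = -3 + \frac{1}{z + 4} = -3 + \frac{1}{4 + z}$)
$m{\left(N{\left(4 \right)} \right)} \left(-147\right) = \frac{-11 - 3}{4 + 1} \left(-147\right) = \frac{-11 - 3}{5} \left(-147\right) = \frac{1}{5} \left(-14\right) \left(-147\right) = \left(- \frac{14}{5}\right) \left(-147\right) = \frac{2058}{5}$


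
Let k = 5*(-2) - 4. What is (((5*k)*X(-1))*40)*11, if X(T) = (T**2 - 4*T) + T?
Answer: -123200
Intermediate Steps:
X(T) = T**2 - 3*T
k = -14 (k = -10 - 4 = -14)
(((5*k)*X(-1))*40)*11 = (((5*(-14))*(-(-3 - 1)))*40)*11 = (-(-70)*(-4)*40)*11 = (-70*4*40)*11 = -280*40*11 = -11200*11 = -123200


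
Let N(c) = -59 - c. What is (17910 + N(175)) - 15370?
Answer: 2306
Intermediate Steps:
(17910 + N(175)) - 15370 = (17910 + (-59 - 1*175)) - 15370 = (17910 + (-59 - 175)) - 15370 = (17910 - 234) - 15370 = 17676 - 15370 = 2306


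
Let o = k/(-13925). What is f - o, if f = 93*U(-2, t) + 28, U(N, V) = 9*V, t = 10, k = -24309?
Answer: 116917841/13925 ≈ 8396.3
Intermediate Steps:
f = 8398 (f = 93*(9*10) + 28 = 93*90 + 28 = 8370 + 28 = 8398)
o = 24309/13925 (o = -24309/(-13925) = -24309*(-1/13925) = 24309/13925 ≈ 1.7457)
f - o = 8398 - 1*24309/13925 = 8398 - 24309/13925 = 116917841/13925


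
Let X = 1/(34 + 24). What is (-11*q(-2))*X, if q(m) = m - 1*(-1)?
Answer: 11/58 ≈ 0.18966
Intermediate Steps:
q(m) = 1 + m (q(m) = m + 1 = 1 + m)
X = 1/58 ≈ 0.017241
(-11*q(-2))*X = -11*(1 - 2)*(1/58) = -11*(-1)*(1/58) = 11*(1/58) = 11/58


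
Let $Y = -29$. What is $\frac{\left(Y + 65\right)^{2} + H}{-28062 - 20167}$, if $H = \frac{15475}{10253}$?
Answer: $- \frac{13303363}{494491937} \approx -0.026903$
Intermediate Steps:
$H = \frac{15475}{10253}$ ($H = 15475 \cdot \frac{1}{10253} = \frac{15475}{10253} \approx 1.5093$)
$\frac{\left(Y + 65\right)^{2} + H}{-28062 - 20167} = \frac{\left(-29 + 65\right)^{2} + \frac{15475}{10253}}{-28062 - 20167} = \frac{36^{2} + \frac{15475}{10253}}{-48229} = \left(1296 + \frac{15475}{10253}\right) \left(- \frac{1}{48229}\right) = \frac{13303363}{10253} \left(- \frac{1}{48229}\right) = - \frac{13303363}{494491937}$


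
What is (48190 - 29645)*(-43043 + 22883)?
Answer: -373867200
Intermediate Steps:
(48190 - 29645)*(-43043 + 22883) = 18545*(-20160) = -373867200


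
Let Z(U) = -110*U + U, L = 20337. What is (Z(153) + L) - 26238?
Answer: -22578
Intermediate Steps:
Z(U) = -109*U
(Z(153) + L) - 26238 = (-109*153 + 20337) - 26238 = (-16677 + 20337) - 26238 = 3660 - 26238 = -22578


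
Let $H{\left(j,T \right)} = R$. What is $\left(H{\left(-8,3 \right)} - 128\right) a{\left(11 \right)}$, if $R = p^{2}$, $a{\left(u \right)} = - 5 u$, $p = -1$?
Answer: $6985$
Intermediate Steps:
$R = 1$ ($R = \left(-1\right)^{2} = 1$)
$H{\left(j,T \right)} = 1$
$\left(H{\left(-8,3 \right)} - 128\right) a{\left(11 \right)} = \left(1 - 128\right) \left(\left(-5\right) 11\right) = \left(-127\right) \left(-55\right) = 6985$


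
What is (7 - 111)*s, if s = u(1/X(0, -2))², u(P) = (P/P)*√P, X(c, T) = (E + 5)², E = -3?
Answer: -26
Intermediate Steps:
X(c, T) = 4 (X(c, T) = (-3 + 5)² = 2² = 4)
u(P) = √P (u(P) = 1*√P = √P)
s = ¼ (s = (√(1/4))² = (√(¼))² = (½)² = ¼ ≈ 0.25000)
(7 - 111)*s = (7 - 111)*(¼) = -104*¼ = -26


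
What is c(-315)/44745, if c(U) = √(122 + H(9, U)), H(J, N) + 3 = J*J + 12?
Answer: 2*√53/44745 ≈ 0.00032540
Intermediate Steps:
H(J, N) = 9 + J² (H(J, N) = -3 + (J*J + 12) = -3 + (J² + 12) = -3 + (12 + J²) = 9 + J²)
c(U) = 2*√53 (c(U) = √(122 + (9 + 9²)) = √(122 + (9 + 81)) = √(122 + 90) = √212 = 2*√53)
c(-315)/44745 = (2*√53)/44745 = (2*√53)*(1/44745) = 2*√53/44745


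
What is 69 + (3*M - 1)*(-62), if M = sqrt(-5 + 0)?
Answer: 131 - 186*I*sqrt(5) ≈ 131.0 - 415.91*I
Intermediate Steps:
M = I*sqrt(5) (M = sqrt(-5) = I*sqrt(5) ≈ 2.2361*I)
69 + (3*M - 1)*(-62) = 69 + (3*(I*sqrt(5)) - 1)*(-62) = 69 + (3*I*sqrt(5) - 1)*(-62) = 69 + (-1 + 3*I*sqrt(5))*(-62) = 69 + (62 - 186*I*sqrt(5)) = 131 - 186*I*sqrt(5)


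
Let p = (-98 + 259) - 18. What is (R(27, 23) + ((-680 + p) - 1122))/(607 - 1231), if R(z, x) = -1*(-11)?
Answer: 103/39 ≈ 2.6410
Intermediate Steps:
R(z, x) = 11
p = 143 (p = 161 - 18 = 143)
(R(27, 23) + ((-680 + p) - 1122))/(607 - 1231) = (11 + ((-680 + 143) - 1122))/(607 - 1231) = (11 + (-537 - 1122))/(-624) = (11 - 1659)*(-1/624) = -1648*(-1/624) = 103/39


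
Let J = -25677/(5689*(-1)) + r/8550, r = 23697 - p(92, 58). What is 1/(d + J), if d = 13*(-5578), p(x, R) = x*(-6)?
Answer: -16213650/1175597452463 ≈ -1.3792e-5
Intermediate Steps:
p(x, R) = -6*x
r = 24249 (r = 23697 - (-6)*92 = 23697 - 1*(-552) = 23697 + 552 = 24249)
J = 119163637/16213650 (J = -25677/(5689*(-1)) + 24249/8550 = -25677/(-5689) + 24249*(1/8550) = -25677*(-1/5689) + 8083/2850 = 25677/5689 + 8083/2850 = 119163637/16213650 ≈ 7.3496)
d = -72514
1/(d + J) = 1/(-72514 + 119163637/16213650) = 1/(-1175597452463/16213650) = -16213650/1175597452463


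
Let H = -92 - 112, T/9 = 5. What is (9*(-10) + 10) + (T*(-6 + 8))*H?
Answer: -18440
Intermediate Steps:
T = 45 (T = 9*5 = 45)
H = -204
(9*(-10) + 10) + (T*(-6 + 8))*H = (9*(-10) + 10) + (45*(-6 + 8))*(-204) = (-90 + 10) + (45*2)*(-204) = -80 + 90*(-204) = -80 - 18360 = -18440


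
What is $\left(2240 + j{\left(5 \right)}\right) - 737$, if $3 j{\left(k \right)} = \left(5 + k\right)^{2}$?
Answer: $\frac{4609}{3} \approx 1536.3$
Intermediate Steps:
$j{\left(k \right)} = \frac{\left(5 + k\right)^{2}}{3}$
$\left(2240 + j{\left(5 \right)}\right) - 737 = \left(2240 + \frac{\left(5 + 5\right)^{2}}{3}\right) - 737 = \left(2240 + \frac{10^{2}}{3}\right) - 737 = \left(2240 + \frac{1}{3} \cdot 100\right) - 737 = \left(2240 + \frac{100}{3}\right) - 737 = \frac{6820}{3} - 737 = \frac{4609}{3}$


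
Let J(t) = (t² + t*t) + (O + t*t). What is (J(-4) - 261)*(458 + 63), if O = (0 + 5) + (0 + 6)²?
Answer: -89612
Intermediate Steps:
O = 41 (O = 5 + 6² = 5 + 36 = 41)
J(t) = 41 + 3*t² (J(t) = (t² + t*t) + (41 + t*t) = (t² + t²) + (41 + t²) = 2*t² + (41 + t²) = 41 + 3*t²)
(J(-4) - 261)*(458 + 63) = ((41 + 3*(-4)²) - 261)*(458 + 63) = ((41 + 3*16) - 261)*521 = ((41 + 48) - 261)*521 = (89 - 261)*521 = -172*521 = -89612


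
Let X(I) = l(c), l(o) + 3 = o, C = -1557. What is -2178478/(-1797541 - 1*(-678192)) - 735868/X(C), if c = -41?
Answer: 18722476431/1119349 ≈ 16726.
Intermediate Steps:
l(o) = -3 + o
X(I) = -44 (X(I) = -3 - 41 = -44)
-2178478/(-1797541 - 1*(-678192)) - 735868/X(C) = -2178478/(-1797541 - 1*(-678192)) - 735868/(-44) = -2178478/(-1797541 + 678192) - 735868*(-1/44) = -2178478/(-1119349) + 183967/11 = -2178478*(-1/1119349) + 183967/11 = 2178478/1119349 + 183967/11 = 18722476431/1119349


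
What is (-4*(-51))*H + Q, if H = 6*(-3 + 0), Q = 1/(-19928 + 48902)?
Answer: -106392527/28974 ≈ -3672.0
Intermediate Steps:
Q = 1/28974 ≈ 3.4514e-5
H = -18 (H = 6*(-3) = -18)
(-4*(-51))*H + Q = -4*(-51)*(-18) + 1/28974 = 204*(-18) + 1/28974 = -3672 + 1/28974 = -106392527/28974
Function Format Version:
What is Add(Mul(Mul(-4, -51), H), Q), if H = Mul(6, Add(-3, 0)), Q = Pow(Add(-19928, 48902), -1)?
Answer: Rational(-106392527, 28974) ≈ -3672.0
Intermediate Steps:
Q = Rational(1, 28974) (Q = Pow(28974, -1) = Rational(1, 28974) ≈ 3.4514e-5)
H = -18 (H = Mul(6, -3) = -18)
Add(Mul(Mul(-4, -51), H), Q) = Add(Mul(Mul(-4, -51), -18), Rational(1, 28974)) = Add(Mul(204, -18), Rational(1, 28974)) = Add(-3672, Rational(1, 28974)) = Rational(-106392527, 28974)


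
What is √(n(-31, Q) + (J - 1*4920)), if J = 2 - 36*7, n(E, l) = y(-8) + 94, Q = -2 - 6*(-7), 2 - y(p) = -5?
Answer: I*√5069 ≈ 71.197*I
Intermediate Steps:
y(p) = 7 (y(p) = 2 - 1*(-5) = 2 + 5 = 7)
Q = 40 (Q = -2 + 42 = 40)
n(E, l) = 101 (n(E, l) = 7 + 94 = 101)
J = -250 (J = 2 - 252 = -250)
√(n(-31, Q) + (J - 1*4920)) = √(101 + (-250 - 1*4920)) = √(101 + (-250 - 4920)) = √(101 - 5170) = √(-5069) = I*√5069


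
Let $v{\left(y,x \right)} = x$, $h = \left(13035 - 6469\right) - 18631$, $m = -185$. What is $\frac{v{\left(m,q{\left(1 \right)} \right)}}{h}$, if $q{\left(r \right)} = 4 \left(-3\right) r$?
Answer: $\frac{12}{12065} \approx 0.00099461$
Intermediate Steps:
$q{\left(r \right)} = - 12 r$
$h = -12065$ ($h = 6566 - 18631 = -12065$)
$\frac{v{\left(m,q{\left(1 \right)} \right)}}{h} = \frac{\left(-12\right) 1}{-12065} = \left(-12\right) \left(- \frac{1}{12065}\right) = \frac{12}{12065}$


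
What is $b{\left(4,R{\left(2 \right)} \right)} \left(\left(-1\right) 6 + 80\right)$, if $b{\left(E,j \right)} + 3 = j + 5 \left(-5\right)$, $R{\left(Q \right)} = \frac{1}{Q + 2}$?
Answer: $- \frac{4107}{2} \approx -2053.5$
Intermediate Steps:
$R{\left(Q \right)} = \frac{1}{2 + Q}$
$b{\left(E,j \right)} = -28 + j$ ($b{\left(E,j \right)} = -3 + \left(j + 5 \left(-5\right)\right) = -3 + \left(j - 25\right) = -3 + \left(-25 + j\right) = -28 + j$)
$b{\left(4,R{\left(2 \right)} \right)} \left(\left(-1\right) 6 + 80\right) = \left(-28 + \frac{1}{2 + 2}\right) \left(\left(-1\right) 6 + 80\right) = \left(-28 + \frac{1}{4}\right) \left(-6 + 80\right) = \left(-28 + \frac{1}{4}\right) 74 = \left(- \frac{111}{4}\right) 74 = - \frac{4107}{2}$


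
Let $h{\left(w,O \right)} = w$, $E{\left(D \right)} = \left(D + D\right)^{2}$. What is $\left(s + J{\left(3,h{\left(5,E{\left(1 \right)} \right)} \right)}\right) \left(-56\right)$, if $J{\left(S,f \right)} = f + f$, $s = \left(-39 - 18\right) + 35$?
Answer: $672$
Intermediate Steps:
$E{\left(D \right)} = 4 D^{2}$ ($E{\left(D \right)} = \left(2 D\right)^{2} = 4 D^{2}$)
$s = -22$ ($s = -57 + 35 = -22$)
$J{\left(S,f \right)} = 2 f$
$\left(s + J{\left(3,h{\left(5,E{\left(1 \right)} \right)} \right)}\right) \left(-56\right) = \left(-22 + 2 \cdot 5\right) \left(-56\right) = \left(-22 + 10\right) \left(-56\right) = \left(-12\right) \left(-56\right) = 672$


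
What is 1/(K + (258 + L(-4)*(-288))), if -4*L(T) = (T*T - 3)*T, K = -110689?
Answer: -1/114175 ≈ -8.7585e-6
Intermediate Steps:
L(T) = -T*(-3 + T²)/4 (L(T) = -(T*T - 3)*T/4 = -(T² - 3)*T/4 = -(-3 + T²)*T/4 = -T*(-3 + T²)/4)
1/(K + (258 + L(-4)*(-288))) = 1/(-110689 + (258 + ((¼)*(-4)*(3 - 1*(-4)²))*(-288))) = 1/(-110689 + (258 + ((¼)*(-4)*(3 - 1*16))*(-288))) = 1/(-110689 + (258 + ((¼)*(-4)*(3 - 16))*(-288))) = 1/(-110689 + (258 + ((¼)*(-4)*(-13))*(-288))) = 1/(-110689 + (258 + 13*(-288))) = 1/(-110689 + (258 - 3744)) = 1/(-110689 - 3486) = 1/(-114175) = -1/114175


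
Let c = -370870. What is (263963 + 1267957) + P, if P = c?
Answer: 1161050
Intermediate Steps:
P = -370870
(263963 + 1267957) + P = (263963 + 1267957) - 370870 = 1531920 - 370870 = 1161050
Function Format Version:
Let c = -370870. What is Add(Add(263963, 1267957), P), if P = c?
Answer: 1161050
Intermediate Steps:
P = -370870
Add(Add(263963, 1267957), P) = Add(Add(263963, 1267957), -370870) = Add(1531920, -370870) = 1161050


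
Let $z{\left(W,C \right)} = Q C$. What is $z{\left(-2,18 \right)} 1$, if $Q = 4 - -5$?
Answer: $162$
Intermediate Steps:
$Q = 9$ ($Q = 4 + 5 = 9$)
$z{\left(W,C \right)} = 9 C$
$z{\left(-2,18 \right)} 1 = 9 \cdot 18 \cdot 1 = 162 \cdot 1 = 162$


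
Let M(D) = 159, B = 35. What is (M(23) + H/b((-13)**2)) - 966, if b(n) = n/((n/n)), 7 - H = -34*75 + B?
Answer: -10297/13 ≈ -792.08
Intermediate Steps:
H = 2522 (H = 7 - (-34*75 + 35) = 7 - (-2550 + 35) = 7 - 1*(-2515) = 7 + 2515 = 2522)
b(n) = n (b(n) = n/1 = n*1 = n)
(M(23) + H/b((-13)**2)) - 966 = (159 + 2522/((-13)**2)) - 966 = (159 + 2522/169) - 966 = (159 + 2522*(1/169)) - 966 = (159 + 194/13) - 966 = 2261/13 - 966 = -10297/13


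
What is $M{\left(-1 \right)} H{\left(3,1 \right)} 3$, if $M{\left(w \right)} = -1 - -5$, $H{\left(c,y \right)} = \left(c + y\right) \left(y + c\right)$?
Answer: $192$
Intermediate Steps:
$H{\left(c,y \right)} = \left(c + y\right)^{2}$ ($H{\left(c,y \right)} = \left(c + y\right) \left(c + y\right) = \left(c + y\right)^{2}$)
$M{\left(w \right)} = 4$ ($M{\left(w \right)} = -1 + 5 = 4$)
$M{\left(-1 \right)} H{\left(3,1 \right)} 3 = 4 \left(3 + 1\right)^{2} \cdot 3 = 4 \cdot 4^{2} \cdot 3 = 4 \cdot 16 \cdot 3 = 64 \cdot 3 = 192$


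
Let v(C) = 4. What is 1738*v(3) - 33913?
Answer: -26961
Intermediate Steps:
1738*v(3) - 33913 = 1738*4 - 33913 = 6952 - 33913 = -26961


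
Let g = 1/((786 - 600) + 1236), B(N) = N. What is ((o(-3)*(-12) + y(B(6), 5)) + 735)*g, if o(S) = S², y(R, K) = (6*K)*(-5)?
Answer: 53/158 ≈ 0.33544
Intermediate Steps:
y(R, K) = -30*K
g = 1/1422 (g = 1/(186 + 1236) = 1/1422 ≈ 0.00070324)
((o(-3)*(-12) + y(B(6), 5)) + 735)*g = (((-3)²*(-12) - 30*5) + 735)*(1/1422) = ((9*(-12) - 150) + 735)*(1/1422) = ((-108 - 150) + 735)*(1/1422) = (-258 + 735)*(1/1422) = 477*(1/1422) = 53/158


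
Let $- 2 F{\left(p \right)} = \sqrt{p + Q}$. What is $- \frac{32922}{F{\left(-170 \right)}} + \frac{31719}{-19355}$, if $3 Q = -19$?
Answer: $- \frac{31719}{19355} - \frac{65844 i \sqrt{3}}{23} \approx -1.6388 - 4958.5 i$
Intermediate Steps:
$Q = - \frac{19}{3}$ ($Q = \frac{1}{3} \left(-19\right) = - \frac{19}{3} \approx -6.3333$)
$F{\left(p \right)} = - \frac{\sqrt{- \frac{19}{3} + p}}{2}$ ($F{\left(p \right)} = - \frac{\sqrt{p - \frac{19}{3}}}{2} = - \frac{\sqrt{- \frac{19}{3} + p}}{2}$)
$- \frac{32922}{F{\left(-170 \right)}} + \frac{31719}{-19355} = - \frac{32922}{\left(- \frac{1}{6}\right) \sqrt{-57 + 9 \left(-170\right)}} + \frac{31719}{-19355} = - \frac{32922}{\left(- \frac{1}{6}\right) \sqrt{-57 - 1530}} + 31719 \left(- \frac{1}{19355}\right) = - \frac{32922}{\left(- \frac{1}{6}\right) \sqrt{-1587}} - \frac{31719}{19355} = - \frac{32922}{\left(- \frac{1}{6}\right) 23 i \sqrt{3}} - \frac{31719}{19355} = - \frac{32922}{\left(- \frac{23}{6}\right) i \sqrt{3}} - \frac{31719}{19355} = - 32922 \frac{2 i \sqrt{3}}{23} - \frac{31719}{19355} = - \frac{65844 i \sqrt{3}}{23} - \frac{31719}{19355} = - \frac{31719}{19355} - \frac{65844 i \sqrt{3}}{23}$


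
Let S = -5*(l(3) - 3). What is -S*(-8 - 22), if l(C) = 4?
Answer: -150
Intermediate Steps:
S = -5 (S = -5*(4 - 3) = -5*1 = -5)
-S*(-8 - 22) = -(-5)*(-8 - 22) = -(-5)*(-30) = -1*150 = -150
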